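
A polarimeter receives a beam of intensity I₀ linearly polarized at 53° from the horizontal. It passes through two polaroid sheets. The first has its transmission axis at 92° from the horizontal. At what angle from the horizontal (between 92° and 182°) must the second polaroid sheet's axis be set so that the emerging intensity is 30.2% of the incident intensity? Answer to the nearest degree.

By Malus's law, I₁ = I₀ cos²(92° − 53°) = I₀ cos²(39°) = 0.604 I₀.
Need I₂/I₀ = 0.302, so cos²(θ − 92°) = 0.302 / 0.604 = 0.5.
θ − 92° = arccos(√0.5) = 45.0°, giving θ ≈ 92 + 45.0 = 137.0°.

θ ≈ 137°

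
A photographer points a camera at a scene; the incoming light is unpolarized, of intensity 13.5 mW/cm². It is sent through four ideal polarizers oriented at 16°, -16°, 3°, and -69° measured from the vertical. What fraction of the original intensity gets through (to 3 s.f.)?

I/I₀ ≈ 0.0307

Unpolarized light through the first polarizer → I₁ = 13.5 mW/cm²/2 = 6.75 mW/cm², polarized at 16°.
I₂ = I₁ · cos²(32°) = 6.75 · 0.7192 = 4.855 mW/cm².
I₃ = I₂ · cos²(19°) = 4.855 · 0.894 = 4.34 mW/cm².
I₄ = I₃ · cos²(72°) = 4.34 · 0.09549 = 0.4144 mW/cm².
Transmitted fraction = 0.0307.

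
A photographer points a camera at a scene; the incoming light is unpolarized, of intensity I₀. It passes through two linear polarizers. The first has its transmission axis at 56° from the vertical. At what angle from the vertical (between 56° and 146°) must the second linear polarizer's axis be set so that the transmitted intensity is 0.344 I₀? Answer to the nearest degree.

θ ≈ 90°

Unpolarized light through the first polarizer → I₁ = ½ I₀, now polarized at 56°.
Need I₂/I₀ = 0.344, so cos²(θ − 56°) = 0.344 / 0.5 = 0.688.
θ − 56° = arccos(√0.688) = 34.0°, giving θ ≈ 56 + 34.0 = 90.0°.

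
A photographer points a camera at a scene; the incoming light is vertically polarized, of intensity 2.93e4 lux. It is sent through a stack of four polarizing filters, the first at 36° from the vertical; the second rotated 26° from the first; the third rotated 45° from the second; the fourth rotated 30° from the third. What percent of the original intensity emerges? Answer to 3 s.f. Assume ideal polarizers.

≈ 19.8%

By Malus's law, I₁ = 2.93e4 lux · cos²(36°) = 1.918e+04 lux.
I₂ = I₁ · cos²(26°) = 1.918e+04 · 0.8078 = 1.549e+04 lux.
I₃ = I₂ · cos²(45°) = 1.549e+04 · 0.5 = 7746 lux.
I₄ = I₃ · cos²(30°) = 7746 · 0.75 = 5809 lux.
That is 19.83% of the incident intensity.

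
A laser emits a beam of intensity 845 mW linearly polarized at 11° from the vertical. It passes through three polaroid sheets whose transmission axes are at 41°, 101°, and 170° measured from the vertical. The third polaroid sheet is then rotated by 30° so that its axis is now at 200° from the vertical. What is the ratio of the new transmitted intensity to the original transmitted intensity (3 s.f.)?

Before rotation:
By Malus's law, I₁ = I₀ cos²(41° − 11°) = I₀ cos²(30°) = 0.75 I₀.
I₂ = I₁ cos²(101° − 41°) = 0.75 I₀ · cos²(60°) = 0.1875 I₀.
I₃ = I₂ cos²(170° − 101°) = 0.1875 I₀ · cos²(69°) = 0.02408 I₀.
After rotation:
I₁ = I₀ cos²(41° − 11°) = I₀ cos²(30°) = 0.75 I₀.
I₂ = I₁ cos²(101° − 41°) = 0.75 I₀ · cos²(60°) = 0.1875 I₀.
Angle between axes 2 and 3: 81°. I₃ = 0.1875 I₀ · cos²(81°) = 0.004588 I₀.
Ratio = 0.004588 / 0.02408 = 0.1905.

I_new/I_old ≈ 0.191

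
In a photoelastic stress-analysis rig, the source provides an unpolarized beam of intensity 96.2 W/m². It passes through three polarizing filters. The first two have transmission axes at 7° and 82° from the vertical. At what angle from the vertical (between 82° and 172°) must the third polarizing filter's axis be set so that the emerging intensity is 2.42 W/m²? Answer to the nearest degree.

θ ≈ 112°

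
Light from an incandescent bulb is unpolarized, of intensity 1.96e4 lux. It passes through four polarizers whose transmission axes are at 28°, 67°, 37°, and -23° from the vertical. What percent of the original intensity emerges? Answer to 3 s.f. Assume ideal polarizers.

Unpolarized light through the first polarizer → I₁ = 1.96e4 lux/2 = 9800 lux, polarized at 28°.
I₂ = I₁ · cos²(39°) = 9800 · 0.604 = 5919 lux.
I₃ = I₂ · cos²(30°) = 5919 · 0.75 = 4439 lux.
I₄ = I₃ · cos²(60°) = 4439 · 0.25 = 1110 lux.
That is 5.662% of the incident intensity.

≈ 5.66%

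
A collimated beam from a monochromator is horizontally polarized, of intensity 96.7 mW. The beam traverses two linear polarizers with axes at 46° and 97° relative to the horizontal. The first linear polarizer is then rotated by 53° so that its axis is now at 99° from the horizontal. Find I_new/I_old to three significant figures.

I_new/I_old ≈ 0.128

Before rotation:
By Malus's law, I₁ = I₀ cos²(46° − 0°) = I₀ cos²(46°) = 0.4826 I₀.
I₂ = I₁ cos²(97° − 46°) = 0.4826 I₀ · cos²(51°) = 0.1911 I₀.
After rotation:
I₁ = I₀ cos²(99° − 0°) = I₀ cos²(81°) = 0.02447 I₀.
I₂ = I₁ cos²(97° − 99°) = 0.02447 I₀ · cos²(2°) = 0.02444 I₀.
Ratio = 0.02444 / 0.1911 = 0.1279.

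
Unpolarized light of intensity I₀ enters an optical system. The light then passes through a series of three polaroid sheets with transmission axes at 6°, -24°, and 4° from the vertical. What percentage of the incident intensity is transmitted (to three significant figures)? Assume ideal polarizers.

Unpolarized light through the first polarizer → I₁ = ½ I₀, now polarized at 6°.
I₂ = I₁ cos²(-24° − 6°) = 0.5 I₀ · cos²(30°) = 0.375 I₀.
I₃ = I₂ cos²(4° + 24°) = 0.375 I₀ · cos²(28°) = 0.2923 I₀.
That is 29.23% of the incident intensity.

≈ 29.2%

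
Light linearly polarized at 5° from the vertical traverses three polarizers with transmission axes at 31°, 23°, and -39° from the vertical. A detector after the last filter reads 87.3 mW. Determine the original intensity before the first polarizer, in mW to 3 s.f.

By Malus's law, I₁ = I₀ cos²(31° − 5°) = I₀ cos²(26°) = 0.8078 I₀.
I₂ = I₁ cos²(23° − 31°) = 0.8078 I₀ · cos²(8°) = 0.7922 I₀.
I₃ = I₂ cos²(-39° − 23°) = 0.7922 I₀ · cos²(62°) = 0.1746 I₀.
So 87.3 mW = 0.1746 I₀, giving I₀ = 87.3/0.1746 = 500 mW.

I₀ ≈ 500 mW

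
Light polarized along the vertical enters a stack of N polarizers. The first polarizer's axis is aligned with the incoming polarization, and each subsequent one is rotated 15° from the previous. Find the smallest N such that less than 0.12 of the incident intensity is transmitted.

First polarizer is aligned with the polarization: full transmission.
Each further stage multiplies by cos²(15°) = 0.933.
After N polarizers: T = 0.933^(N−1). Require T < 0.12 ⇒ N−1 > ln(0.12)/ln(0.933) = 30.58, so N−1 ≥ 31 and N = 32.
Check: N=32 gives T = 0.1166 < 0.12; N=31 gives T = 0.1249.

N = 32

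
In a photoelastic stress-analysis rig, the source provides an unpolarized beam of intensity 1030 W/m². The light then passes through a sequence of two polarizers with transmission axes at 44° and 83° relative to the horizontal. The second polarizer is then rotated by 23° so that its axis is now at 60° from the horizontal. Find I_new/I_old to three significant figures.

I_new/I_old ≈ 1.53

Before rotation:
Unpolarized light through the first polarizer → I₁ = ½ I₀, now polarized at 44°.
I₂ = I₁ cos²(83° − 44°) = 0.5 I₀ · cos²(39°) = 0.302 I₀.
After rotation:
Unpolarized light through the first polarizer → I₁ = ½ I₀, now polarized at 44°.
I₂ = I₁ cos²(60° − 44°) = 0.5 I₀ · cos²(16°) = 0.462 I₀.
Ratio = 0.462 / 0.302 = 1.53.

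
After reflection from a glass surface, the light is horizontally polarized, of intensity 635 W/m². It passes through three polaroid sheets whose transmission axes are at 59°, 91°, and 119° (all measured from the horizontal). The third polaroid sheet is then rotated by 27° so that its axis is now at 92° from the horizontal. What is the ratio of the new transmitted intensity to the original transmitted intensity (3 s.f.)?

I_new/I_old ≈ 1.28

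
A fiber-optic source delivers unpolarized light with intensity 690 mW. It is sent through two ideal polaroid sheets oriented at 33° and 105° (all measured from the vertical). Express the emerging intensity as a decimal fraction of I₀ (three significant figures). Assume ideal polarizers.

I/I₀ ≈ 0.0477

Unpolarized light through the first polarizer → I₁ = 690 mW/2 = 345 mW, polarized at 33°.
I₂ = I₁ · cos²(72°) = 345 · 0.09549 = 32.94 mW.
Transmitted fraction = 0.04775.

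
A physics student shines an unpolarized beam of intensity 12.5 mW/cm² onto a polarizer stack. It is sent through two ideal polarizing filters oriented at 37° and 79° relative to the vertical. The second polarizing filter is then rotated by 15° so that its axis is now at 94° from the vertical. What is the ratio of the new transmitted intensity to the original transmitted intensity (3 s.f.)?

I_new/I_old ≈ 0.537

Before rotation:
Unpolarized light through the first polarizer → I₁ = ½ I₀, now polarized at 37°.
I₂ = I₁ cos²(79° − 37°) = 0.5 I₀ · cos²(42°) = 0.2761 I₀.
After rotation:
Unpolarized light through the first polarizer → I₁ = ½ I₀, now polarized at 37°.
I₂ = I₁ cos²(94° − 37°) = 0.5 I₀ · cos²(57°) = 0.1483 I₀.
Ratio = 0.1483 / 0.2761 = 0.5371.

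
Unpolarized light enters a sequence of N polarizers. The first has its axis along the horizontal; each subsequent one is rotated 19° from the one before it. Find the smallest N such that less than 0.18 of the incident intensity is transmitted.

First polarizer halves the unpolarized light: factor 1/2.
Each further stage multiplies by cos²(19°) = 0.894.
After N polarizers: T = 0.5·0.894^(N−1). Require T < 0.18 ⇒ N−1 > ln(0.18/0.5)/ln(0.894) = 9.12, so N−1 ≥ 10 and N = 11.
Check: N=11 gives T = 0.1631 < 0.18; N=10 gives T = 0.1824.

N = 11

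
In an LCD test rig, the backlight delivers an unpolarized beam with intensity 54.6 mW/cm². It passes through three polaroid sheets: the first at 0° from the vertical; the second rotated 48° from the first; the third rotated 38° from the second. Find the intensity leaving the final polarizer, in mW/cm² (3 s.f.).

Unpolarized light through the first polarizer → I₁ = 54.6 mW/cm²/2 = 27.3 mW/cm², polarized at 0°.
I₂ = I₁ · cos²(48°) = 27.3 · 0.4477 = 12.22 mW/cm².
I₃ = I₂ · cos²(38°) = 12.22 · 0.621 = 7.59 mW/cm².

I ≈ 7.59 mW/cm²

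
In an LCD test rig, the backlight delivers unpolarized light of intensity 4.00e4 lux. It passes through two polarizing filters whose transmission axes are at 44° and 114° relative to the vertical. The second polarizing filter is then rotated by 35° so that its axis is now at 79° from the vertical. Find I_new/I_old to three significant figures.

I_new/I_old ≈ 5.74

Before rotation:
Unpolarized light through the first polarizer → I₁ = ½ I₀, now polarized at 44°.
I₂ = I₁ cos²(114° − 44°) = 0.5 I₀ · cos²(70°) = 0.05849 I₀.
After rotation:
Unpolarized light through the first polarizer → I₁ = ½ I₀, now polarized at 44°.
I₂ = I₁ cos²(79° − 44°) = 0.5 I₀ · cos²(35°) = 0.3355 I₀.
Ratio = 0.3355 / 0.05849 = 5.736.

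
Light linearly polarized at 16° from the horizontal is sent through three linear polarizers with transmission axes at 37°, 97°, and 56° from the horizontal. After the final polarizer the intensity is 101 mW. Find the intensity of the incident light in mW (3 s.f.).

I₀ ≈ 814 mW

By Malus's law, I₁ = I₀ cos²(37° − 16°) = I₀ cos²(21°) = 0.8716 I₀.
I₂ = I₁ cos²(97° − 37°) = 0.8716 I₀ · cos²(60°) = 0.2179 I₀.
I₃ = I₂ cos²(56° − 97°) = 0.2179 I₀ · cos²(41°) = 0.1241 I₀.
So 101 mW = 0.1241 I₀, giving I₀ = 101/0.1241 = 813.8 mW.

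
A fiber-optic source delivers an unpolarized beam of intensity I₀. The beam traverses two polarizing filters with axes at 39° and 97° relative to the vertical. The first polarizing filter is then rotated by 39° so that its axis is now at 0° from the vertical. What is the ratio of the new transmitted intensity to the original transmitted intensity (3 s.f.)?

I_new/I_old ≈ 0.0529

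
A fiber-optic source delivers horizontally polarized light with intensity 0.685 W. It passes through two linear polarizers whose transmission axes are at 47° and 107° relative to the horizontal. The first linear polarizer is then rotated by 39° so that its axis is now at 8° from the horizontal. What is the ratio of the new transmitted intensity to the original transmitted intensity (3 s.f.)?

I_new/I_old ≈ 0.206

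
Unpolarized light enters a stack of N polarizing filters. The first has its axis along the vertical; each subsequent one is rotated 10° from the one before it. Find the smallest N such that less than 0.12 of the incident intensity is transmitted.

First polarizer halves the unpolarized light: factor 1/2.
Each further stage multiplies by cos²(10°) = 0.9698.
After N polarizers: T = 0.5·0.9698^(N−1). Require T < 0.12 ⇒ N−1 > ln(0.12/0.5)/ln(0.9698) = 46.61, so N−1 ≥ 47 and N = 48.
Check: N=48 gives T = 0.1186 < 0.12; N=47 gives T = 0.1223.

N = 48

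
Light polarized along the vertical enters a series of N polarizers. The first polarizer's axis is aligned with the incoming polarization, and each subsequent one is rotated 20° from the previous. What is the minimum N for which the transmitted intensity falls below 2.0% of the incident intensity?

First polarizer is aligned with the polarization: full transmission.
Each further stage multiplies by cos²(20°) = 0.883.
After N polarizers: T = 0.883^(N−1). Require T < 0.020 ⇒ N−1 > ln(0.020)/ln(0.883) = 31.45, so N−1 ≥ 32 and N = 33.
Check: N=33 gives T = 0.01867 < 0.020; N=32 gives T = 0.02114.

N = 33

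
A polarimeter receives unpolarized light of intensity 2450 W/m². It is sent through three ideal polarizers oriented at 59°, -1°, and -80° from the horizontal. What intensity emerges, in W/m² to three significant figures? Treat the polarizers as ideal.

I ≈ 11.1 W/m²

Unpolarized light through the first polarizer → I₁ = 2450 W/m²/2 = 1225 W/m², polarized at 59°.
I₂ = I₁ · cos²(60°) = 1225 · 0.25 = 306.3 W/m².
I₃ = I₂ · cos²(79°) = 306.3 · 0.03641 = 11.15 W/m².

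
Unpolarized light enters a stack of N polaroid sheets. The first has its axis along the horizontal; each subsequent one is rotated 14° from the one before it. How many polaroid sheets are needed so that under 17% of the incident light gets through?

N = 19

First polarizer halves the unpolarized light: factor 1/2.
Each further stage multiplies by cos²(14°) = 0.9415.
After N polarizers: T = 0.5·0.9415^(N−1). Require T < 0.17 ⇒ N−1 > ln(0.17/0.5)/ln(0.9415) = 17.89, so N−1 ≥ 18 and N = 19.
Check: N=19 gives T = 0.1689 < 0.17; N=18 gives T = 0.1794.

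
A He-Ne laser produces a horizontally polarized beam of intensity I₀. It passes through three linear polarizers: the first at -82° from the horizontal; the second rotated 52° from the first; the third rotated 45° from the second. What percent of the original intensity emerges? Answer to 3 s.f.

≈ 0.367%

I₁ = I₀ cos²(-82° − 0°) = I₀ cos²(82°) = 0.01937 I₀.
I₂ = I₁ cos²(52°) = 0.01937 · 0.379 I₀ = 0.007342 I₀.
I₃ = I₂ cos²(45°) = 0.007342 · 0.5 I₀ = 0.003671 I₀.
That is 0.3671% of the incident intensity.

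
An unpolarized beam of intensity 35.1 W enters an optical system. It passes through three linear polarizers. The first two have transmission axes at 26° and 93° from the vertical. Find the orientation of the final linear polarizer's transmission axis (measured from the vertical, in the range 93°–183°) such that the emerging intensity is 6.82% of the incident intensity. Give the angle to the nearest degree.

θ ≈ 112°

Unpolarized light through the first polarizer → I₁ = ½ I₀, now polarized at 26°.
I₂ = I₁ cos²(93° − 26°) = 0.5 I₀ · cos²(67°) = 0.07634 I₀.
Need I₃/I₀ = 0.0682, so cos²(θ − 93°) = 0.0682 / 0.07634 = 0.8934.
θ − 93° = arccos(√0.8934) = 19.1°, giving θ ≈ 93 + 19.1 = 112.1°.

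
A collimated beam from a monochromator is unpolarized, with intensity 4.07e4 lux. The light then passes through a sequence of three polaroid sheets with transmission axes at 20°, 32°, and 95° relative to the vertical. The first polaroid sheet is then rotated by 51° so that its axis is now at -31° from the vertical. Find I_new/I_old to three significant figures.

Before rotation:
Unpolarized light through the first polarizer → I₁ = ½ I₀, now polarized at 20°.
I₂ = I₁ cos²(32° − 20°) = 0.5 I₀ · cos²(12°) = 0.4784 I₀.
I₃ = I₂ cos²(95° − 32°) = 0.4784 I₀ · cos²(63°) = 0.0986 I₀.
After rotation:
Unpolarized light through the first polarizer → I₁ = ½ I₀, now polarized at -31°.
I₂ = I₁ cos²(32° + 31°) = 0.5 I₀ · cos²(63°) = 0.1031 I₀.
I₃ = I₂ cos²(95° − 32°) = 0.1031 I₀ · cos²(63°) = 0.02124 I₀.
Ratio = 0.02124 / 0.0986 = 0.2154.

I_new/I_old ≈ 0.215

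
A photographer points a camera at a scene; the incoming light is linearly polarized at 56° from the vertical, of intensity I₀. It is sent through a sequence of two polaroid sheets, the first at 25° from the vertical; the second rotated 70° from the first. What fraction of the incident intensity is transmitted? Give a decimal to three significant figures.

≈ 0.0859 I₀

By Malus's law, I₁ = I₀ cos²(25° − 56°) = I₀ cos²(31°) = 0.7347 I₀.
I₂ = I₁ cos²(70°) = 0.7347 · 0.117 I₀ = 0.08595 I₀.
Transmitted fraction = 0.08595.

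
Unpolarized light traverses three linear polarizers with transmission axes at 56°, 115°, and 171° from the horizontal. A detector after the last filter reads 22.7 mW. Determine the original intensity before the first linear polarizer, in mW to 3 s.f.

I₀ ≈ 547 mW

Unpolarized light through the first polarizer → I₁ = ½ I₀, now polarized at 56°.
I₂ = I₁ cos²(115° − 56°) = 0.5 I₀ · cos²(59°) = 0.1326 I₀.
I₃ = I₂ cos²(171° − 115°) = 0.1326 I₀ · cos²(56°) = 0.04147 I₀.
So 22.7 mW = 0.04147 I₀, giving I₀ = 22.7/0.04147 = 547.3 mW.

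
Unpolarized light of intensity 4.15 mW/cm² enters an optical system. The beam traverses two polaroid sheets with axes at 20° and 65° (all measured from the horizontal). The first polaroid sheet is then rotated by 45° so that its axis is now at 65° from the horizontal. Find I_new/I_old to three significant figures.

I_new/I_old ≈ 2.00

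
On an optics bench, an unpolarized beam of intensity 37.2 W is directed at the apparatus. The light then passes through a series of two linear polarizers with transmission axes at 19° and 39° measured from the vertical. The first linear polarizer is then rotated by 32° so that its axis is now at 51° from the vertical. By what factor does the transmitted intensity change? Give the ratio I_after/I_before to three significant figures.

I_new/I_old ≈ 1.08

Before rotation:
Unpolarized light through the first polarizer → I₁ = ½ I₀, now polarized at 19°.
I₂ = I₁ cos²(39° − 19°) = 0.5 I₀ · cos²(20°) = 0.4415 I₀.
After rotation:
Unpolarized light through the first polarizer → I₁ = ½ I₀, now polarized at 51°.
I₂ = I₁ cos²(39° − 51°) = 0.5 I₀ · cos²(12°) = 0.4784 I₀.
Ratio = 0.4784 / 0.4415 = 1.084.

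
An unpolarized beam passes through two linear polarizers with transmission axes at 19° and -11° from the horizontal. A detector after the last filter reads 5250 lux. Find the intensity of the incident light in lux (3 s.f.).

Unpolarized light through the first polarizer → I₁ = ½ I₀, now polarized at 19°.
I₂ = I₁ cos²(-11° − 19°) = 0.5 I₀ · cos²(30°) = 0.375 I₀.
So 5250 lux = 0.375 I₀, giving I₀ = 5250/0.375 = 1.4e+04 lux.

I₀ ≈ 1.40e4 lux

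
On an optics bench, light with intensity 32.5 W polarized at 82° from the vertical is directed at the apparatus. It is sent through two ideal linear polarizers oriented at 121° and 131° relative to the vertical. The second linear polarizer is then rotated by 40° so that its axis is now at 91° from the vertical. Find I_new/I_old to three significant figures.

I_new/I_old ≈ 0.773

Before rotation:
I₁ = I₀ cos²(121° − 82°) = I₀ cos²(39°) = 0.604 I₀.
I₂ = I₁ cos²(131° − 121°) = 0.604 I₀ · cos²(10°) = 0.5857 I₀.
After rotation:
I₁ = I₀ cos²(121° − 82°) = I₀ cos²(39°) = 0.604 I₀.
I₂ = I₁ cos²(91° − 121°) = 0.604 I₀ · cos²(30°) = 0.453 I₀.
Ratio = 0.453 / 0.5857 = 0.7733.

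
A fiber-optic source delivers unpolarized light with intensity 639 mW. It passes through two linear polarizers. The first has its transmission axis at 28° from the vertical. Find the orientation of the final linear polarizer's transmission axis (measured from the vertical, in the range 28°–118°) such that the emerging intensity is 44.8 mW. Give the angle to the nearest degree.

θ ≈ 96°

Unpolarized light through the first polarizer → I₁ = ½ I₀, now polarized at 28°.
Target fraction: 44.8 / 639 mW = 0.07011 of I₀.
Need I₂/I₀ = 0.07011, so cos²(θ − 28°) = 0.07011 / 0.5 = 0.1402.
θ − 28° = arccos(√0.1402) = 68.0°, giving θ ≈ 28 + 68.0 = 96.0°.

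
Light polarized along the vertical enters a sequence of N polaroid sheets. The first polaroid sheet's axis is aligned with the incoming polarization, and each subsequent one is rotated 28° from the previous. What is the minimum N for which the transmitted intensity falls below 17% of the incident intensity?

N = 9

First polarizer is aligned with the polarization: full transmission.
Each further stage multiplies by cos²(28°) = 0.7796.
After N polarizers: T = 0.7796^(N−1). Require T < 0.17 ⇒ N−1 > ln(0.17)/ln(0.7796) = 7.12, so N−1 ≥ 8 and N = 9.
Check: N=9 gives T = 0.1364 < 0.17; N=8 gives T = 0.175.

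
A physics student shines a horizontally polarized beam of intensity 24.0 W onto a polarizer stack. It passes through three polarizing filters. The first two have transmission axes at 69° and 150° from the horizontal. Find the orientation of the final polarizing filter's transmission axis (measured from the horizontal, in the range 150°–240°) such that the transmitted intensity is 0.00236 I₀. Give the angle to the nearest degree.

By Malus's law, I₁ = I₀ cos²(69° − 0°) = I₀ cos²(69°) = 0.1284 I₀.
I₂ = I₁ cos²(150° − 69°) = 0.1284 I₀ · cos²(81°) = 0.003143 I₀.
Need I₃/I₀ = 0.00236, so cos²(θ − 150°) = 0.00236 / 0.003143 = 0.7509.
θ − 150° = arccos(√0.7509) = 29.9°, giving θ ≈ 150 + 29.9 = 179.9°.

θ ≈ 180°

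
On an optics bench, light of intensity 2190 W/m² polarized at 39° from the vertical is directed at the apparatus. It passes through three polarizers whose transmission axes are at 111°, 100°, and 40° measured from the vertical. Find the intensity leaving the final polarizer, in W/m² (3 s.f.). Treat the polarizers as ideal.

I ≈ 50.4 W/m²

By Malus's law, I₁ = 2190 W/m² · cos²(72°) = 209.1 W/m².
I₂ = I₁ · cos²(11°) = 209.1 · 0.9636 = 201.5 W/m².
I₃ = I₂ · cos²(60°) = 201.5 · 0.25 = 50.38 W/m².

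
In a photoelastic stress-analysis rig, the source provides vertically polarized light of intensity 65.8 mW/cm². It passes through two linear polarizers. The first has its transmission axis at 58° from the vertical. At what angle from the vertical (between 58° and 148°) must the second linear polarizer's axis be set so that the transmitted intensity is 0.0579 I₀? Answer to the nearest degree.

θ ≈ 121°

By Malus's law, I₁ = I₀ cos²(58° − 0°) = I₀ cos²(58°) = 0.2808 I₀.
Need I₂/I₀ = 0.0579, so cos²(θ − 58°) = 0.0579 / 0.2808 = 0.2062.
θ − 58° = arccos(√0.2062) = 63.0°, giving θ ≈ 58 + 63.0 = 121.0°.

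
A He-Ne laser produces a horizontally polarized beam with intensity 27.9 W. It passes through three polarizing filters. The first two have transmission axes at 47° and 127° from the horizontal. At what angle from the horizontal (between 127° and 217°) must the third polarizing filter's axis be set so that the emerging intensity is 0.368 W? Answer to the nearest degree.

I₁ = I₀ cos²(47° − 0°) = I₀ cos²(47°) = 0.4651 I₀.
I₂ = I₁ cos²(127° − 47°) = 0.4651 I₀ · cos²(80°) = 0.01403 I₀.
Target fraction: 0.368 / 27.9 W = 0.01319 of I₀.
Need I₃/I₀ = 0.01319, so cos²(θ − 127°) = 0.01319 / 0.01403 = 0.9405.
θ − 127° = arccos(√0.9405) = 14.1°, giving θ ≈ 127 + 14.1 = 141.1°.

θ ≈ 141°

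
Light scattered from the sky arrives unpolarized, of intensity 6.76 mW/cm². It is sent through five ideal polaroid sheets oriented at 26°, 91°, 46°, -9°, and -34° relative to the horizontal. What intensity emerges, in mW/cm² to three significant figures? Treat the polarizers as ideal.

I ≈ 0.0816 mW/cm²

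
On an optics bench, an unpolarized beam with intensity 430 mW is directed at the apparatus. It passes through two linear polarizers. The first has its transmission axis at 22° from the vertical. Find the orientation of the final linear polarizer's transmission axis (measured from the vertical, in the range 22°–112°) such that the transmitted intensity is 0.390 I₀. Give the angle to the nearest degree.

Unpolarized light through the first polarizer → I₁ = ½ I₀, now polarized at 22°.
Need I₂/I₀ = 0.39, so cos²(θ − 22°) = 0.39 / 0.5 = 0.78.
θ − 22° = arccos(√0.78) = 28.0°, giving θ ≈ 22 + 28.0 = 50.0°.

θ ≈ 50°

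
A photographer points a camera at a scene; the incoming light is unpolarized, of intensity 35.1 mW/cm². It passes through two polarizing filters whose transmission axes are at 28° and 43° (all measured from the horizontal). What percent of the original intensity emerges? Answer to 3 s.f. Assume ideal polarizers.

≈ 46.7%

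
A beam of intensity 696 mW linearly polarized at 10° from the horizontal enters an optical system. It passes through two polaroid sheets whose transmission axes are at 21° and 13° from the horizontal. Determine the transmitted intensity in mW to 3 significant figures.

I₁ = 696 mW · cos²(11°) = 670.7 mW.
I₂ = I₁ · cos²(8°) = 670.7 · 0.9806 = 657.7 mW.

I ≈ 658 mW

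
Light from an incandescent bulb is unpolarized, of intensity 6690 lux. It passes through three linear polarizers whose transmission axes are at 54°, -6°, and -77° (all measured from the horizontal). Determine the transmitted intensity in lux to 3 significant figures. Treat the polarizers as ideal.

I ≈ 88.6 lux

Unpolarized light through the first polarizer → I₁ = 6690 lux/2 = 3345 lux, polarized at 54°.
I₂ = I₁ · cos²(60°) = 3345 · 0.25 = 836.3 lux.
I₃ = I₂ · cos²(71°) = 836.3 · 0.106 = 88.64 lux.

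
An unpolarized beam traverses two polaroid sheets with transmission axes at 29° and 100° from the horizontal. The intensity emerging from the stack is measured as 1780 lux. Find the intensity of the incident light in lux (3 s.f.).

I₀ ≈ 3.36e4 lux

Unpolarized light through the first polarizer → I₁ = ½ I₀, now polarized at 29°.
I₂ = I₁ cos²(100° − 29°) = 0.5 I₀ · cos²(71°) = 0.053 I₀.
So 1780 lux = 0.053 I₀, giving I₀ = 1780/0.053 = 3.359e+04 lux.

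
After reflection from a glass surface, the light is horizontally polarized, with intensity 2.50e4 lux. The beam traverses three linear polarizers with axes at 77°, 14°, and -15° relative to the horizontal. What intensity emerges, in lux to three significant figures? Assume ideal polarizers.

I ≈ 199 lux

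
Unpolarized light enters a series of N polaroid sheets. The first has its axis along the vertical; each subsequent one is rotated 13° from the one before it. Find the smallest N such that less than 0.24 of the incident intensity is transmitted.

N = 16

First polarizer halves the unpolarized light: factor 1/2.
Each further stage multiplies by cos²(13°) = 0.9494.
After N polarizers: T = 0.5·0.9494^(N−1). Require T < 0.24 ⇒ N−1 > ln(0.24/0.5)/ln(0.9494) = 14.13, so N−1 ≥ 15 and N = 16.
Check: N=16 gives T = 0.2294 < 0.24; N=15 gives T = 0.2417.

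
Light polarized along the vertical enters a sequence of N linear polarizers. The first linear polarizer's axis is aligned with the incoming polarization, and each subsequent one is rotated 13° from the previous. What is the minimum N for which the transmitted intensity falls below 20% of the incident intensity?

First polarizer is aligned with the polarization: full transmission.
Each further stage multiplies by cos²(13°) = 0.9494.
After N polarizers: T = 0.9494^(N−1). Require T < 0.20 ⇒ N−1 > ln(0.20)/ln(0.9494) = 30.99, so N−1 ≥ 31 and N = 32.
Check: N=32 gives T = 0.1999 < 0.20; N=31 gives T = 0.2106.

N = 32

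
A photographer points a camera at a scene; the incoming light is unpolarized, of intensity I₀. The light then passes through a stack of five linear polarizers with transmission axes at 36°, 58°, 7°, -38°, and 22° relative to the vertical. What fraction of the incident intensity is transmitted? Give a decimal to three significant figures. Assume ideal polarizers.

≈ 0.0213 I₀

Unpolarized light through the first polarizer → I₁ = ½ I₀, now polarized at 36°.
I₂ = I₁ cos²(58° − 36°) = 0.5 I₀ · cos²(22°) = 0.4298 I₀.
I₃ = I₂ cos²(7° − 58°) = 0.4298 I₀ · cos²(51°) = 0.1702 I₀.
I₄ = I₃ cos²(-38° − 7°) = 0.1702 I₀ · cos²(45°) = 0.08512 I₀.
I₅ = I₄ cos²(22° + 38°) = 0.08512 I₀ · cos²(60°) = 0.02128 I₀.
Transmitted fraction = 0.02128.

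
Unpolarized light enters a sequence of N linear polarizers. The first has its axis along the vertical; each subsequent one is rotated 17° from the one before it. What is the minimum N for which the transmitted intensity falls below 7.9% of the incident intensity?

N = 22

First polarizer halves the unpolarized light: factor 1/2.
Each further stage multiplies by cos²(17°) = 0.9145.
After N polarizers: T = 0.5·0.9145^(N−1). Require T < 0.079 ⇒ N−1 > ln(0.079/0.5)/ln(0.9145) = 20.65, so N−1 ≥ 21 and N = 22.
Check: N=22 gives T = 0.07656 < 0.079; N=21 gives T = 0.08372.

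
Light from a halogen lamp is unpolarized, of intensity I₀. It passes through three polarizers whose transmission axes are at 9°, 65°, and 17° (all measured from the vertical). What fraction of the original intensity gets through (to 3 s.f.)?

≈ 0.0700 I₀

Unpolarized light through the first polarizer → I₁ = ½ I₀, now polarized at 9°.
I₂ = I₁ cos²(65° − 9°) = 0.5 I₀ · cos²(56°) = 0.1563 I₀.
I₃ = I₂ cos²(17° − 65°) = 0.1563 I₀ · cos²(48°) = 0.07 I₀.
Transmitted fraction = 0.07.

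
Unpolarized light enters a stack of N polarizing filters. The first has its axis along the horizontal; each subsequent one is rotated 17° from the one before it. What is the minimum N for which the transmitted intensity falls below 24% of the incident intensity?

First polarizer halves the unpolarized light: factor 1/2.
Each further stage multiplies by cos²(17°) = 0.9145.
After N polarizers: T = 0.5·0.9145^(N−1). Require T < 0.24 ⇒ N−1 > ln(0.24/0.5)/ln(0.9145) = 8.21, so N−1 ≥ 9 and N = 10.
Check: N=10 gives T = 0.2237 < 0.24; N=9 gives T = 0.2446.

N = 10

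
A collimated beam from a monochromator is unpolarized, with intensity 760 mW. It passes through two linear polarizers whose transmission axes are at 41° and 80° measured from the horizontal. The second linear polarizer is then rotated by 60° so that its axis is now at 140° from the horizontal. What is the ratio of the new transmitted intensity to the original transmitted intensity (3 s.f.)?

I_new/I_old ≈ 0.0405

Before rotation:
Unpolarized light through the first polarizer → I₁ = ½ I₀, now polarized at 41°.
I₂ = I₁ cos²(80° − 41°) = 0.5 I₀ · cos²(39°) = 0.302 I₀.
After rotation:
Unpolarized light through the first polarizer → I₁ = ½ I₀, now polarized at 41°.
Angle between axes 1 and 2: 81°. I₂ = 0.5 I₀ · cos²(81°) = 0.01224 I₀.
Ratio = 0.01224 / 0.302 = 0.04052.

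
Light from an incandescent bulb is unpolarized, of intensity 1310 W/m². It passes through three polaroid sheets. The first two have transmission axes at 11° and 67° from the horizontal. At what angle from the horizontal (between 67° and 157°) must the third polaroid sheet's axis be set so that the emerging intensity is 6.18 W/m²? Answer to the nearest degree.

θ ≈ 147°

Unpolarized light through the first polarizer → I₁ = ½ I₀, now polarized at 11°.
I₂ = I₁ cos²(67° − 11°) = 0.5 I₀ · cos²(56°) = 0.1563 I₀.
Target fraction: 6.18 / 1310 W/m² = 0.004718 of I₀.
Need I₃/I₀ = 0.004718, so cos²(θ − 67°) = 0.004718 / 0.1563 = 0.03017.
θ − 67° = arccos(√0.03017) = 80.0°, giving θ ≈ 67 + 80.0 = 147.0°.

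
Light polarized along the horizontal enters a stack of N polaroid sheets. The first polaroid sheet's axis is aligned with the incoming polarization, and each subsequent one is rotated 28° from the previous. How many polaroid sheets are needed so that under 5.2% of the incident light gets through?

First polarizer is aligned with the polarization: full transmission.
Each further stage multiplies by cos²(28°) = 0.7796.
After N polarizers: T = 0.7796^(N−1). Require T < 0.052 ⇒ N−1 > ln(0.052)/ln(0.7796) = 11.87, so N−1 ≥ 12 and N = 13.
Check: N=13 gives T = 0.0504 < 0.052; N=12 gives T = 0.06465.

N = 13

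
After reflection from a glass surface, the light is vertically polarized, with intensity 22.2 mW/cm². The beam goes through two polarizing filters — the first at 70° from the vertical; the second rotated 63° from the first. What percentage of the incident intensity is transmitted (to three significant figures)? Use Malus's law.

By Malus's law, I₁ = 22.2 mW/cm² · cos²(70°) = 2.597 mW/cm².
I₂ = I₁ · cos²(63°) = 2.597 · 0.2061 = 0.5352 mW/cm².
That is 2.411% of the incident intensity.

≈ 2.41%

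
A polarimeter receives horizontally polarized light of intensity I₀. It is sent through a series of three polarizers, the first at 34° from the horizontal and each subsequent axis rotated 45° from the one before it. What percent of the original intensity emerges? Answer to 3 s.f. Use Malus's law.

By Malus's law, I₁ = I₀ cos²(34° − 0°) = I₀ cos²(34°) = 0.6873 I₀.
I₂ = I₁ cos²(45°) = 0.6873 · 0.5 I₀ = 0.3437 I₀.
I₃ = I₂ cos²(45°) = 0.3437 · 0.5 I₀ = 0.1718 I₀.
That is 17.18% of the incident intensity.

≈ 17.2%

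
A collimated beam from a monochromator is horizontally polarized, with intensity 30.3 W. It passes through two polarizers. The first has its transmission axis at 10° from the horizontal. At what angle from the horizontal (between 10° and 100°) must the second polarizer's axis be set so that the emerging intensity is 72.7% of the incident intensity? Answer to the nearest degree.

θ ≈ 40°

By Malus's law, I₁ = I₀ cos²(10° − 0°) = I₀ cos²(10°) = 0.9698 I₀.
Need I₂/I₀ = 0.727, so cos²(θ − 10°) = 0.727 / 0.9698 = 0.7496.
θ − 10° = arccos(√0.7496) = 30.0°, giving θ ≈ 10 + 30.0 = 40.0°.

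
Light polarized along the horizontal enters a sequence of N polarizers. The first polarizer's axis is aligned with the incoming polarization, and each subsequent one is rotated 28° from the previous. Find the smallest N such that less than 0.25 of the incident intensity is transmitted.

N = 7

First polarizer is aligned with the polarization: full transmission.
Each further stage multiplies by cos²(28°) = 0.7796.
After N polarizers: T = 0.7796^(N−1). Require T < 0.25 ⇒ N−1 > ln(0.25)/ln(0.7796) = 5.57, so N−1 ≥ 6 and N = 7.
Check: N=7 gives T = 0.2245 < 0.25; N=6 gives T = 0.288.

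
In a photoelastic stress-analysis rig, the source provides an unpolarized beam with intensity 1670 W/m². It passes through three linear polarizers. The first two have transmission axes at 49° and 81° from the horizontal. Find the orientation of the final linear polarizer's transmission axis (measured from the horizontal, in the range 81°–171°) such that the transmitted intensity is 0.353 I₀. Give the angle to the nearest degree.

θ ≈ 89°

Unpolarized light through the first polarizer → I₁ = ½ I₀, now polarized at 49°.
I₂ = I₁ cos²(81° − 49°) = 0.5 I₀ · cos²(32°) = 0.3596 I₀.
Need I₃/I₀ = 0.353, so cos²(θ − 81°) = 0.353 / 0.3596 = 0.9817.
θ − 81° = arccos(√0.9817) = 7.8°, giving θ ≈ 81 + 7.8 = 88.8°.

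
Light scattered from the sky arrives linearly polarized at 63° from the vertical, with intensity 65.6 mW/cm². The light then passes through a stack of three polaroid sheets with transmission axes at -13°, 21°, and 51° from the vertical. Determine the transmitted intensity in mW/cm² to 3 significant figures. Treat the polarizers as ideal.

I₁ = 65.6 mW/cm² · cos²(76°) = 3.839 mW/cm².
I₂ = I₁ · cos²(34°) = 3.839 · 0.6873 = 2.639 mW/cm².
I₃ = I₂ · cos²(30°) = 2.639 · 0.75 = 1.979 mW/cm².

I ≈ 1.98 mW/cm²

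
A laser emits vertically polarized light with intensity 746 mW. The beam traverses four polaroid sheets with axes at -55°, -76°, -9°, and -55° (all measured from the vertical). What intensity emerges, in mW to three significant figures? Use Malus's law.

By Malus's law, I₁ = 746 mW · cos²(55°) = 245.4 mW.
I₂ = I₁ · cos²(21°) = 245.4 · 0.8716 = 213.9 mW.
I₃ = I₂ · cos²(67°) = 213.9 · 0.1527 = 32.66 mW.
I₄ = I₃ · cos²(46°) = 32.66 · 0.4826 = 15.76 mW.

I ≈ 15.8 mW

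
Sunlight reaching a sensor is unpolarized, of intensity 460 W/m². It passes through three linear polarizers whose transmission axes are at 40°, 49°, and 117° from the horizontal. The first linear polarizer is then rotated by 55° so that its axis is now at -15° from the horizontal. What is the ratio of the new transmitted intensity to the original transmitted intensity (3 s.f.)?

Before rotation:
Unpolarized light through the first polarizer → I₁ = ½ I₀, now polarized at 40°.
I₂ = I₁ cos²(49° − 40°) = 0.5 I₀ · cos²(9°) = 0.4878 I₀.
I₃ = I₂ cos²(117° − 49°) = 0.4878 I₀ · cos²(68°) = 0.06845 I₀.
After rotation:
Unpolarized light through the first polarizer → I₁ = ½ I₀, now polarized at -15°.
I₂ = I₁ cos²(49° + 15°) = 0.5 I₀ · cos²(64°) = 0.09608 I₀.
I₃ = I₂ cos²(117° − 49°) = 0.09608 I₀ · cos²(68°) = 0.01348 I₀.
Ratio = 0.01348 / 0.06845 = 0.197.

I_new/I_old ≈ 0.197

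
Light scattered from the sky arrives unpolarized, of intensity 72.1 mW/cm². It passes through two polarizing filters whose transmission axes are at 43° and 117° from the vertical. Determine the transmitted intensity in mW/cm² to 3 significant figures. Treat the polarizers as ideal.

Unpolarized light through the first polarizer → I₁ = 72.1 mW/cm²/2 = 36.05 mW/cm², polarized at 43°.
I₂ = I₁ · cos²(74°) = 36.05 · 0.07598 = 2.739 mW/cm².

I ≈ 2.74 mW/cm²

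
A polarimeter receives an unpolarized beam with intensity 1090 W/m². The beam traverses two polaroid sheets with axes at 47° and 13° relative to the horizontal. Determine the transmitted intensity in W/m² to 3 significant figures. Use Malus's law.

I ≈ 375 W/m²

Unpolarized light through the first polarizer → I₁ = 1090 W/m²/2 = 545 W/m², polarized at 47°.
I₂ = I₁ · cos²(34°) = 545 · 0.6873 = 374.6 W/m².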